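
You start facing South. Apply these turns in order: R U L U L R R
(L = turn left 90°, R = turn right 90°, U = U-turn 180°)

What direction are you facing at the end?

Answer: Final heading: West

Derivation:
Start: South
  R (right (90° clockwise)) -> West
  U (U-turn (180°)) -> East
  L (left (90° counter-clockwise)) -> North
  U (U-turn (180°)) -> South
  L (left (90° counter-clockwise)) -> East
  R (right (90° clockwise)) -> South
  R (right (90° clockwise)) -> West
Final: West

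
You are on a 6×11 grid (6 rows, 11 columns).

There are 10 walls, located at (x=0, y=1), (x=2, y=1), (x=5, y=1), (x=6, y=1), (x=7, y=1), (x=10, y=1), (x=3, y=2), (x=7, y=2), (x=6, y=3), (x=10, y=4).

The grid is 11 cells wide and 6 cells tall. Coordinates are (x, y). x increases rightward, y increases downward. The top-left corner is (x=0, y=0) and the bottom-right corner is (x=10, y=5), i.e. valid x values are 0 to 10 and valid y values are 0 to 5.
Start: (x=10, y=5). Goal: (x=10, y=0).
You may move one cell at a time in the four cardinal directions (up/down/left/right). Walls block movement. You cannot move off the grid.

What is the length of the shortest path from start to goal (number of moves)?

Answer: Shortest path length: 7

Derivation:
BFS from (x=10, y=5) until reaching (x=10, y=0):
  Distance 0: (x=10, y=5)
  Distance 1: (x=9, y=5)
  Distance 2: (x=9, y=4), (x=8, y=5)
  Distance 3: (x=9, y=3), (x=8, y=4), (x=7, y=5)
  Distance 4: (x=9, y=2), (x=8, y=3), (x=10, y=3), (x=7, y=4), (x=6, y=5)
  Distance 5: (x=9, y=1), (x=8, y=2), (x=10, y=2), (x=7, y=3), (x=6, y=4), (x=5, y=5)
  Distance 6: (x=9, y=0), (x=8, y=1), (x=5, y=4), (x=4, y=5)
  Distance 7: (x=8, y=0), (x=10, y=0), (x=5, y=3), (x=4, y=4), (x=3, y=5)  <- goal reached here
One shortest path (7 moves): (x=10, y=5) -> (x=9, y=5) -> (x=9, y=4) -> (x=9, y=3) -> (x=9, y=2) -> (x=9, y=1) -> (x=9, y=0) -> (x=10, y=0)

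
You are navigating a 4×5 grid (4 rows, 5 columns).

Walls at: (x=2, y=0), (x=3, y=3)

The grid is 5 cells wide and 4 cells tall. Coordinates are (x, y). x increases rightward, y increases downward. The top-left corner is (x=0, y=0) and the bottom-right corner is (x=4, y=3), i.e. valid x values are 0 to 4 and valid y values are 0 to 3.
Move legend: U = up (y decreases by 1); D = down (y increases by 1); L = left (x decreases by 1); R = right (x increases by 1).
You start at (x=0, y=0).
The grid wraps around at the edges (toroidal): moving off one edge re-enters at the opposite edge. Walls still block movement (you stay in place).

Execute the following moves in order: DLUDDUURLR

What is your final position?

Answer: Final position: (x=0, y=0)

Derivation:
Start: (x=0, y=0)
  D (down): (x=0, y=0) -> (x=0, y=1)
  L (left): (x=0, y=1) -> (x=4, y=1)
  U (up): (x=4, y=1) -> (x=4, y=0)
  D (down): (x=4, y=0) -> (x=4, y=1)
  D (down): (x=4, y=1) -> (x=4, y=2)
  U (up): (x=4, y=2) -> (x=4, y=1)
  U (up): (x=4, y=1) -> (x=4, y=0)
  R (right): (x=4, y=0) -> (x=0, y=0)
  L (left): (x=0, y=0) -> (x=4, y=0)
  R (right): (x=4, y=0) -> (x=0, y=0)
Final: (x=0, y=0)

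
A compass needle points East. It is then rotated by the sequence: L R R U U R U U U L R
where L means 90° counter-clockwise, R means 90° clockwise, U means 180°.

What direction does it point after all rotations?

Start: East
  L (left (90° counter-clockwise)) -> North
  R (right (90° clockwise)) -> East
  R (right (90° clockwise)) -> South
  U (U-turn (180°)) -> North
  U (U-turn (180°)) -> South
  R (right (90° clockwise)) -> West
  U (U-turn (180°)) -> East
  U (U-turn (180°)) -> West
  U (U-turn (180°)) -> East
  L (left (90° counter-clockwise)) -> North
  R (right (90° clockwise)) -> East
Final: East

Answer: Final heading: East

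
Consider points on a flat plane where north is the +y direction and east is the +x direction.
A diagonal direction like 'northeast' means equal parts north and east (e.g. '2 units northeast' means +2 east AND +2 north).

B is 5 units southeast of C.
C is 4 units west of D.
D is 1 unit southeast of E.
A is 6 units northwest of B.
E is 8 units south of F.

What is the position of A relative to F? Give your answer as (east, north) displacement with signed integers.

Answer: A is at (east=-4, north=-8) relative to F.

Derivation:
Place F at the origin (east=0, north=0).
  E is 8 units south of F: delta (east=+0, north=-8); E at (east=0, north=-8).
  D is 1 unit southeast of E: delta (east=+1, north=-1); D at (east=1, north=-9).
  C is 4 units west of D: delta (east=-4, north=+0); C at (east=-3, north=-9).
  B is 5 units southeast of C: delta (east=+5, north=-5); B at (east=2, north=-14).
  A is 6 units northwest of B: delta (east=-6, north=+6); A at (east=-4, north=-8).
Therefore A relative to F: (east=-4, north=-8).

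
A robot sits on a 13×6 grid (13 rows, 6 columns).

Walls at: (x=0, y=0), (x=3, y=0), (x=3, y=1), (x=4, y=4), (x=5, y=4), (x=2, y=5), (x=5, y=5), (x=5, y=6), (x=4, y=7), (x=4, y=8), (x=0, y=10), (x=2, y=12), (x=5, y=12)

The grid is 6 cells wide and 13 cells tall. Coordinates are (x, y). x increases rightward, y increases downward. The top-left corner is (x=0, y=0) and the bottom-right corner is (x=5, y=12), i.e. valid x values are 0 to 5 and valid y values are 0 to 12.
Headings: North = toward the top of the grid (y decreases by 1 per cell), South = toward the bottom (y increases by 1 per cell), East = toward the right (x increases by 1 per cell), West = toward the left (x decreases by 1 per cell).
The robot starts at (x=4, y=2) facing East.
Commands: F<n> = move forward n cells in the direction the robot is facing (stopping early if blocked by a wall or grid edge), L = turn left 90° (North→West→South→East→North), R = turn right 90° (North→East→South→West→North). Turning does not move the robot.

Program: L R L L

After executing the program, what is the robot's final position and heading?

Answer: Final position: (x=4, y=2), facing West

Derivation:
Start: (x=4, y=2), facing East
  L: turn left, now facing North
  R: turn right, now facing East
  L: turn left, now facing North
  L: turn left, now facing West
Final: (x=4, y=2), facing West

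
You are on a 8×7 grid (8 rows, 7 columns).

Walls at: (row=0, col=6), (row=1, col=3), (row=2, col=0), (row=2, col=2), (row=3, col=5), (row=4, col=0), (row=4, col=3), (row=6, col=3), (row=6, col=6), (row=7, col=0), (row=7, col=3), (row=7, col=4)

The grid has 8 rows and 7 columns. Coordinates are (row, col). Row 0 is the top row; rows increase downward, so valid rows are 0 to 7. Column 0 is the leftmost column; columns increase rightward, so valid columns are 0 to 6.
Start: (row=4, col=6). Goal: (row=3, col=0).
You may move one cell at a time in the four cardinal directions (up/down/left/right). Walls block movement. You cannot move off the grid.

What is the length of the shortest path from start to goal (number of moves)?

Answer: Shortest path length: 7

Derivation:
BFS from (row=4, col=6) until reaching (row=3, col=0):
  Distance 0: (row=4, col=6)
  Distance 1: (row=3, col=6), (row=4, col=5), (row=5, col=6)
  Distance 2: (row=2, col=6), (row=4, col=4), (row=5, col=5)
  Distance 3: (row=1, col=6), (row=2, col=5), (row=3, col=4), (row=5, col=4), (row=6, col=5)
  Distance 4: (row=1, col=5), (row=2, col=4), (row=3, col=3), (row=5, col=3), (row=6, col=4), (row=7, col=5)
  Distance 5: (row=0, col=5), (row=1, col=4), (row=2, col=3), (row=3, col=2), (row=5, col=2), (row=7, col=6)
  Distance 6: (row=0, col=4), (row=3, col=1), (row=4, col=2), (row=5, col=1), (row=6, col=2)
  Distance 7: (row=0, col=3), (row=2, col=1), (row=3, col=0), (row=4, col=1), (row=5, col=0), (row=6, col=1), (row=7, col=2)  <- goal reached here
One shortest path (7 moves): (row=4, col=6) -> (row=4, col=5) -> (row=4, col=4) -> (row=3, col=4) -> (row=3, col=3) -> (row=3, col=2) -> (row=3, col=1) -> (row=3, col=0)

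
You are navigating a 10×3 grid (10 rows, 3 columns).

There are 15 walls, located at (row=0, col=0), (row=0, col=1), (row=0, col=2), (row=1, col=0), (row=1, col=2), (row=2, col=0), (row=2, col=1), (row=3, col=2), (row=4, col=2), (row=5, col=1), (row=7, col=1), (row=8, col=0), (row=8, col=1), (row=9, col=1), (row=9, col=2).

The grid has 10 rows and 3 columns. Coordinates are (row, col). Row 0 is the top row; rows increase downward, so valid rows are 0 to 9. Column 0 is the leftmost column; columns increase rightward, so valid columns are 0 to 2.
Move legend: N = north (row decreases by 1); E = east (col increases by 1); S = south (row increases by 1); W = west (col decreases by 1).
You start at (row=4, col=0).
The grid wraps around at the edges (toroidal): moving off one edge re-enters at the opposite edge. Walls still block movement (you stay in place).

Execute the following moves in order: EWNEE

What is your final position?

Answer: Final position: (row=3, col=1)

Derivation:
Start: (row=4, col=0)
  E (east): (row=4, col=0) -> (row=4, col=1)
  W (west): (row=4, col=1) -> (row=4, col=0)
  N (north): (row=4, col=0) -> (row=3, col=0)
  E (east): (row=3, col=0) -> (row=3, col=1)
  E (east): blocked, stay at (row=3, col=1)
Final: (row=3, col=1)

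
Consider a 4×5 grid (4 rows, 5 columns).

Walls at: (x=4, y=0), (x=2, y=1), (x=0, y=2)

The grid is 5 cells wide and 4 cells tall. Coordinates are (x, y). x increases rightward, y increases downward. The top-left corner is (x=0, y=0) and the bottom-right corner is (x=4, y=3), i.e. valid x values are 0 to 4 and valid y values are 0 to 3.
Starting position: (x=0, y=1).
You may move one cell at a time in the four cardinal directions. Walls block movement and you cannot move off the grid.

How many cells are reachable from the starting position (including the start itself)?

BFS flood-fill from (x=0, y=1):
  Distance 0: (x=0, y=1)
  Distance 1: (x=0, y=0), (x=1, y=1)
  Distance 2: (x=1, y=0), (x=1, y=2)
  Distance 3: (x=2, y=0), (x=2, y=2), (x=1, y=3)
  Distance 4: (x=3, y=0), (x=3, y=2), (x=0, y=3), (x=2, y=3)
  Distance 5: (x=3, y=1), (x=4, y=2), (x=3, y=3)
  Distance 6: (x=4, y=1), (x=4, y=3)
Total reachable: 17 (grid has 17 open cells total)

Answer: Reachable cells: 17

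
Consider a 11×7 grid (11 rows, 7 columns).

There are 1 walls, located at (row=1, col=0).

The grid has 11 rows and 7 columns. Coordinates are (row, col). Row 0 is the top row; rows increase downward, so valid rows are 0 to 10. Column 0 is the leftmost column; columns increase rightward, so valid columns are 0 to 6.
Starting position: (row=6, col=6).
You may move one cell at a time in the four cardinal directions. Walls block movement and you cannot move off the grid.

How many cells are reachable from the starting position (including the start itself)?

BFS flood-fill from (row=6, col=6):
  Distance 0: (row=6, col=6)
  Distance 1: (row=5, col=6), (row=6, col=5), (row=7, col=6)
  Distance 2: (row=4, col=6), (row=5, col=5), (row=6, col=4), (row=7, col=5), (row=8, col=6)
  Distance 3: (row=3, col=6), (row=4, col=5), (row=5, col=4), (row=6, col=3), (row=7, col=4), (row=8, col=5), (row=9, col=6)
  Distance 4: (row=2, col=6), (row=3, col=5), (row=4, col=4), (row=5, col=3), (row=6, col=2), (row=7, col=3), (row=8, col=4), (row=9, col=5), (row=10, col=6)
  Distance 5: (row=1, col=6), (row=2, col=5), (row=3, col=4), (row=4, col=3), (row=5, col=2), (row=6, col=1), (row=7, col=2), (row=8, col=3), (row=9, col=4), (row=10, col=5)
  Distance 6: (row=0, col=6), (row=1, col=5), (row=2, col=4), (row=3, col=3), (row=4, col=2), (row=5, col=1), (row=6, col=0), (row=7, col=1), (row=8, col=2), (row=9, col=3), (row=10, col=4)
  Distance 7: (row=0, col=5), (row=1, col=4), (row=2, col=3), (row=3, col=2), (row=4, col=1), (row=5, col=0), (row=7, col=0), (row=8, col=1), (row=9, col=2), (row=10, col=3)
  Distance 8: (row=0, col=4), (row=1, col=3), (row=2, col=2), (row=3, col=1), (row=4, col=0), (row=8, col=0), (row=9, col=1), (row=10, col=2)
  Distance 9: (row=0, col=3), (row=1, col=2), (row=2, col=1), (row=3, col=0), (row=9, col=0), (row=10, col=1)
  Distance 10: (row=0, col=2), (row=1, col=1), (row=2, col=0), (row=10, col=0)
  Distance 11: (row=0, col=1)
  Distance 12: (row=0, col=0)
Total reachable: 76 (grid has 76 open cells total)

Answer: Reachable cells: 76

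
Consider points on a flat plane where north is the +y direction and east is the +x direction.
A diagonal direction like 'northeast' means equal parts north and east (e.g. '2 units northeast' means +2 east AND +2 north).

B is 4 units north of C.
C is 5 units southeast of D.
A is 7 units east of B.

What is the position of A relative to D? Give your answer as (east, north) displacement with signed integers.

Answer: A is at (east=12, north=-1) relative to D.

Derivation:
Place D at the origin (east=0, north=0).
  C is 5 units southeast of D: delta (east=+5, north=-5); C at (east=5, north=-5).
  B is 4 units north of C: delta (east=+0, north=+4); B at (east=5, north=-1).
  A is 7 units east of B: delta (east=+7, north=+0); A at (east=12, north=-1).
Therefore A relative to D: (east=12, north=-1).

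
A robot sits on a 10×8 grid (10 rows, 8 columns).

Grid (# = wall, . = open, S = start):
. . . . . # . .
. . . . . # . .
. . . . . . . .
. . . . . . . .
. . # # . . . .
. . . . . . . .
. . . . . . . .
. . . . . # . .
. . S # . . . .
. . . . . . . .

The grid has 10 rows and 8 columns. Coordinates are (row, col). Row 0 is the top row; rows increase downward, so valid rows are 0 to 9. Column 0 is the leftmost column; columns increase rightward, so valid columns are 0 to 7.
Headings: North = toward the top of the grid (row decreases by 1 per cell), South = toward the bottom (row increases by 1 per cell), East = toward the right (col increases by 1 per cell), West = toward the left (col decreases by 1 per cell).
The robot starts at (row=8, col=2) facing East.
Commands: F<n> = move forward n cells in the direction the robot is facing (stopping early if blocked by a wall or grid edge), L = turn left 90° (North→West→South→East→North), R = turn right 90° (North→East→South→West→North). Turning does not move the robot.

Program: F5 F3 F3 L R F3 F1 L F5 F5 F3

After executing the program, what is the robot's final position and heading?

Start: (row=8, col=2), facing East
  F5: move forward 0/5 (blocked), now at (row=8, col=2)
  F3: move forward 0/3 (blocked), now at (row=8, col=2)
  F3: move forward 0/3 (blocked), now at (row=8, col=2)
  L: turn left, now facing North
  R: turn right, now facing East
  F3: move forward 0/3 (blocked), now at (row=8, col=2)
  F1: move forward 0/1 (blocked), now at (row=8, col=2)
  L: turn left, now facing North
  F5: move forward 3/5 (blocked), now at (row=5, col=2)
  F5: move forward 0/5 (blocked), now at (row=5, col=2)
  F3: move forward 0/3 (blocked), now at (row=5, col=2)
Final: (row=5, col=2), facing North

Answer: Final position: (row=5, col=2), facing North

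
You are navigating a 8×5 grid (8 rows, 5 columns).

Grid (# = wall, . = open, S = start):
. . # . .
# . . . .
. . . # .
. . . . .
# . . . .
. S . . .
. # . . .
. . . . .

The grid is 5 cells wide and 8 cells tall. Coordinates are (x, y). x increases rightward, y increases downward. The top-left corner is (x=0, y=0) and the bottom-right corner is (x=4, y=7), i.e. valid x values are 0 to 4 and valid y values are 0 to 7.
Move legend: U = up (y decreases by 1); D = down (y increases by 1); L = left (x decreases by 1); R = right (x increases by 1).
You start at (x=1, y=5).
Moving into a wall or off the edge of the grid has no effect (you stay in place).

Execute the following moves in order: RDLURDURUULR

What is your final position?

Answer: Final position: (x=4, y=3)

Derivation:
Start: (x=1, y=5)
  R (right): (x=1, y=5) -> (x=2, y=5)
  D (down): (x=2, y=5) -> (x=2, y=6)
  L (left): blocked, stay at (x=2, y=6)
  U (up): (x=2, y=6) -> (x=2, y=5)
  R (right): (x=2, y=5) -> (x=3, y=5)
  D (down): (x=3, y=5) -> (x=3, y=6)
  U (up): (x=3, y=6) -> (x=3, y=5)
  R (right): (x=3, y=5) -> (x=4, y=5)
  U (up): (x=4, y=5) -> (x=4, y=4)
  U (up): (x=4, y=4) -> (x=4, y=3)
  L (left): (x=4, y=3) -> (x=3, y=3)
  R (right): (x=3, y=3) -> (x=4, y=3)
Final: (x=4, y=3)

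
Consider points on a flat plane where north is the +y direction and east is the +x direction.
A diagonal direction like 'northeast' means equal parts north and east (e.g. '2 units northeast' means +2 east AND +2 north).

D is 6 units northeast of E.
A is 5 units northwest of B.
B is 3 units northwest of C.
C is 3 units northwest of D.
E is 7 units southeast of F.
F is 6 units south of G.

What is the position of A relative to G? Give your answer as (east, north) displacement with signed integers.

Answer: A is at (east=2, north=4) relative to G.

Derivation:
Place G at the origin (east=0, north=0).
  F is 6 units south of G: delta (east=+0, north=-6); F at (east=0, north=-6).
  E is 7 units southeast of F: delta (east=+7, north=-7); E at (east=7, north=-13).
  D is 6 units northeast of E: delta (east=+6, north=+6); D at (east=13, north=-7).
  C is 3 units northwest of D: delta (east=-3, north=+3); C at (east=10, north=-4).
  B is 3 units northwest of C: delta (east=-3, north=+3); B at (east=7, north=-1).
  A is 5 units northwest of B: delta (east=-5, north=+5); A at (east=2, north=4).
Therefore A relative to G: (east=2, north=4).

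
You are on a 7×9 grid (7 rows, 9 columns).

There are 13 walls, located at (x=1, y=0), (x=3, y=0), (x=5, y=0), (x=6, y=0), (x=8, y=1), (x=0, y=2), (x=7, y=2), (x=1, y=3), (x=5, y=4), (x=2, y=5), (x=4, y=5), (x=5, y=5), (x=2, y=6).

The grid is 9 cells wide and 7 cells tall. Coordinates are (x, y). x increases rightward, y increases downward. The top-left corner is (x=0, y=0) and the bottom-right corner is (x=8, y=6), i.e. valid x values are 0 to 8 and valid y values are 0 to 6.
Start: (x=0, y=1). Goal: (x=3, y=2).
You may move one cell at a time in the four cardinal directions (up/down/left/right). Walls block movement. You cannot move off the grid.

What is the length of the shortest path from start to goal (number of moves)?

Answer: Shortest path length: 4

Derivation:
BFS from (x=0, y=1) until reaching (x=3, y=2):
  Distance 0: (x=0, y=1)
  Distance 1: (x=0, y=0), (x=1, y=1)
  Distance 2: (x=2, y=1), (x=1, y=2)
  Distance 3: (x=2, y=0), (x=3, y=1), (x=2, y=2)
  Distance 4: (x=4, y=1), (x=3, y=2), (x=2, y=3)  <- goal reached here
One shortest path (4 moves): (x=0, y=1) -> (x=1, y=1) -> (x=2, y=1) -> (x=3, y=1) -> (x=3, y=2)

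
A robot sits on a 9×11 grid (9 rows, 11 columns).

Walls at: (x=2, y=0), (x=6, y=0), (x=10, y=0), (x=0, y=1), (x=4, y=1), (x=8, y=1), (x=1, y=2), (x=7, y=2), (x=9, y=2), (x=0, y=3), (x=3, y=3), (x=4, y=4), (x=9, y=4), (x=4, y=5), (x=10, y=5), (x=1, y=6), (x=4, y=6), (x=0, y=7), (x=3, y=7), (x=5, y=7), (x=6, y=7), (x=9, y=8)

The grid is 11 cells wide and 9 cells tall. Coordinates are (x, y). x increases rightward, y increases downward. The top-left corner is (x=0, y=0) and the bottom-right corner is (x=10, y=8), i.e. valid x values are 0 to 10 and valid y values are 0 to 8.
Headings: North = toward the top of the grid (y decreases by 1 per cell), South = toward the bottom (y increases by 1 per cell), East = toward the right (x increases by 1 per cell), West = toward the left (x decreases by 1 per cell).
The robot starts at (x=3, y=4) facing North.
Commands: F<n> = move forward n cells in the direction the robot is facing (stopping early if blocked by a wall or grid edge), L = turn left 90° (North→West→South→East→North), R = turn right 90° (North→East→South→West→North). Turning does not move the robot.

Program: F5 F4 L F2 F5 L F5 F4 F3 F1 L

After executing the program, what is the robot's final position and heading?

Start: (x=3, y=4), facing North
  F5: move forward 0/5 (blocked), now at (x=3, y=4)
  F4: move forward 0/4 (blocked), now at (x=3, y=4)
  L: turn left, now facing West
  F2: move forward 2, now at (x=1, y=4)
  F5: move forward 1/5 (blocked), now at (x=0, y=4)
  L: turn left, now facing South
  F5: move forward 2/5 (blocked), now at (x=0, y=6)
  F4: move forward 0/4 (blocked), now at (x=0, y=6)
  F3: move forward 0/3 (blocked), now at (x=0, y=6)
  F1: move forward 0/1 (blocked), now at (x=0, y=6)
  L: turn left, now facing East
Final: (x=0, y=6), facing East

Answer: Final position: (x=0, y=6), facing East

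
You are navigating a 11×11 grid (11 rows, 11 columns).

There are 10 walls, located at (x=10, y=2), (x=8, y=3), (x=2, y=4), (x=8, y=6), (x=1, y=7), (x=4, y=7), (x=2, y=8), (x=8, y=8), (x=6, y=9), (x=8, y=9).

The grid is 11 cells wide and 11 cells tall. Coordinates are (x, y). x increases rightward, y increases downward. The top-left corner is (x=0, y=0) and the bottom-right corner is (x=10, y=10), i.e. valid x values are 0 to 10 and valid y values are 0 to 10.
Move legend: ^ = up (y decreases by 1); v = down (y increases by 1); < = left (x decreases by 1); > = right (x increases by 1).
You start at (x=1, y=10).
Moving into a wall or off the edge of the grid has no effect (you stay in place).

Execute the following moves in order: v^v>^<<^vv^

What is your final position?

Answer: Final position: (x=0, y=9)

Derivation:
Start: (x=1, y=10)
  v (down): blocked, stay at (x=1, y=10)
  ^ (up): (x=1, y=10) -> (x=1, y=9)
  v (down): (x=1, y=9) -> (x=1, y=10)
  > (right): (x=1, y=10) -> (x=2, y=10)
  ^ (up): (x=2, y=10) -> (x=2, y=9)
  < (left): (x=2, y=9) -> (x=1, y=9)
  < (left): (x=1, y=9) -> (x=0, y=9)
  ^ (up): (x=0, y=9) -> (x=0, y=8)
  v (down): (x=0, y=8) -> (x=0, y=9)
  v (down): (x=0, y=9) -> (x=0, y=10)
  ^ (up): (x=0, y=10) -> (x=0, y=9)
Final: (x=0, y=9)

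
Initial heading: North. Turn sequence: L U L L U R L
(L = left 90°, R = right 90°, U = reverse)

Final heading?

Answer: Final heading: East

Derivation:
Start: North
  L (left (90° counter-clockwise)) -> West
  U (U-turn (180°)) -> East
  L (left (90° counter-clockwise)) -> North
  L (left (90° counter-clockwise)) -> West
  U (U-turn (180°)) -> East
  R (right (90° clockwise)) -> South
  L (left (90° counter-clockwise)) -> East
Final: East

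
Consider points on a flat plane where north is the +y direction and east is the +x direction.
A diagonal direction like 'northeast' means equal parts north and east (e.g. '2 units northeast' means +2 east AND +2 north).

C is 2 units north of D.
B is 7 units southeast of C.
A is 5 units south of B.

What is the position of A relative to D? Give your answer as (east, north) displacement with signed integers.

Answer: A is at (east=7, north=-10) relative to D.

Derivation:
Place D at the origin (east=0, north=0).
  C is 2 units north of D: delta (east=+0, north=+2); C at (east=0, north=2).
  B is 7 units southeast of C: delta (east=+7, north=-7); B at (east=7, north=-5).
  A is 5 units south of B: delta (east=+0, north=-5); A at (east=7, north=-10).
Therefore A relative to D: (east=7, north=-10).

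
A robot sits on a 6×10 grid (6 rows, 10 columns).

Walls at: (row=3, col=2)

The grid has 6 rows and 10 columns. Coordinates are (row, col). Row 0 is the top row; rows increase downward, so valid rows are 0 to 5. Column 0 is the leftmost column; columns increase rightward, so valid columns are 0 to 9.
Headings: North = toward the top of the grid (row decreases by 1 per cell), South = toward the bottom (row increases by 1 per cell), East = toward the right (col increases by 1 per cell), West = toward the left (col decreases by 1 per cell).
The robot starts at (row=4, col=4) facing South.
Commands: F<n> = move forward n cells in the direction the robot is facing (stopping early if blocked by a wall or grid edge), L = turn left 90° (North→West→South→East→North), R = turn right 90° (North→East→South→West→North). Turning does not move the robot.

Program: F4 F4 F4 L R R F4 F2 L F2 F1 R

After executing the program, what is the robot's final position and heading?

Answer: Final position: (row=5, col=0), facing West

Derivation:
Start: (row=4, col=4), facing South
  F4: move forward 1/4 (blocked), now at (row=5, col=4)
  F4: move forward 0/4 (blocked), now at (row=5, col=4)
  F4: move forward 0/4 (blocked), now at (row=5, col=4)
  L: turn left, now facing East
  R: turn right, now facing South
  R: turn right, now facing West
  F4: move forward 4, now at (row=5, col=0)
  F2: move forward 0/2 (blocked), now at (row=5, col=0)
  L: turn left, now facing South
  F2: move forward 0/2 (blocked), now at (row=5, col=0)
  F1: move forward 0/1 (blocked), now at (row=5, col=0)
  R: turn right, now facing West
Final: (row=5, col=0), facing West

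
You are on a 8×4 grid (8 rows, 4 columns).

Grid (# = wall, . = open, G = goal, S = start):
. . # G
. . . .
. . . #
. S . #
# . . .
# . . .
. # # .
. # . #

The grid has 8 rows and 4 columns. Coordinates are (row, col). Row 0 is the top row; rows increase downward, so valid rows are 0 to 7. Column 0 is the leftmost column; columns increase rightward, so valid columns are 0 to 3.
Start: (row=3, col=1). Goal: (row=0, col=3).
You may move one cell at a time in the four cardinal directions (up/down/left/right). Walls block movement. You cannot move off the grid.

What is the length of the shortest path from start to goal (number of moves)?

Answer: Shortest path length: 5

Derivation:
BFS from (row=3, col=1) until reaching (row=0, col=3):
  Distance 0: (row=3, col=1)
  Distance 1: (row=2, col=1), (row=3, col=0), (row=3, col=2), (row=4, col=1)
  Distance 2: (row=1, col=1), (row=2, col=0), (row=2, col=2), (row=4, col=2), (row=5, col=1)
  Distance 3: (row=0, col=1), (row=1, col=0), (row=1, col=2), (row=4, col=3), (row=5, col=2)
  Distance 4: (row=0, col=0), (row=1, col=3), (row=5, col=3)
  Distance 5: (row=0, col=3), (row=6, col=3)  <- goal reached here
One shortest path (5 moves): (row=3, col=1) -> (row=3, col=2) -> (row=2, col=2) -> (row=1, col=2) -> (row=1, col=3) -> (row=0, col=3)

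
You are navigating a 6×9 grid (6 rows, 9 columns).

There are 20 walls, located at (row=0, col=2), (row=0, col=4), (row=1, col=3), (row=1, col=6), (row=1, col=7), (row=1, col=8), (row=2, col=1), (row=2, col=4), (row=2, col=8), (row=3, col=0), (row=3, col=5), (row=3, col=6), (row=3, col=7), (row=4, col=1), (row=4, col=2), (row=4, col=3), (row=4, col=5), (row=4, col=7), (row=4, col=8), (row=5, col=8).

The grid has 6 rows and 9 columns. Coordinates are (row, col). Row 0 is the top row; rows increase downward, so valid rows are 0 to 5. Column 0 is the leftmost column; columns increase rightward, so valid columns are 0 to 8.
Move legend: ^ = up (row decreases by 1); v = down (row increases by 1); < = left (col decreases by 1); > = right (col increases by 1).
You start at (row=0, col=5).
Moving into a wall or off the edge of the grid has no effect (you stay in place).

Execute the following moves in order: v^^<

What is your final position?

Answer: Final position: (row=0, col=5)

Derivation:
Start: (row=0, col=5)
  v (down): (row=0, col=5) -> (row=1, col=5)
  ^ (up): (row=1, col=5) -> (row=0, col=5)
  ^ (up): blocked, stay at (row=0, col=5)
  < (left): blocked, stay at (row=0, col=5)
Final: (row=0, col=5)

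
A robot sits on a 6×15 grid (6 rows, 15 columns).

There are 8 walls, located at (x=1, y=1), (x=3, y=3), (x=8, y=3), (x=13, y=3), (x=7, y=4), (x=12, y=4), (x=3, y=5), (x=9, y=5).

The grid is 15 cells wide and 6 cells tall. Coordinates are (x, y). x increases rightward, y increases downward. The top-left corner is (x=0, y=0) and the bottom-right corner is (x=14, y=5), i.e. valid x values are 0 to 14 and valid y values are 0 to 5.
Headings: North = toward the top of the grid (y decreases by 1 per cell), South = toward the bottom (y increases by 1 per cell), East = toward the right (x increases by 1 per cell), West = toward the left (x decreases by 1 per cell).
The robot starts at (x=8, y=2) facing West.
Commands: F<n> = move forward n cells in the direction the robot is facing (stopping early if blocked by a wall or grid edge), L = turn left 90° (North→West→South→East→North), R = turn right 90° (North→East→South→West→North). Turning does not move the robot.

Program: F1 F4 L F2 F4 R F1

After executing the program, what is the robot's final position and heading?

Answer: Final position: (x=2, y=2), facing West

Derivation:
Start: (x=8, y=2), facing West
  F1: move forward 1, now at (x=7, y=2)
  F4: move forward 4, now at (x=3, y=2)
  L: turn left, now facing South
  F2: move forward 0/2 (blocked), now at (x=3, y=2)
  F4: move forward 0/4 (blocked), now at (x=3, y=2)
  R: turn right, now facing West
  F1: move forward 1, now at (x=2, y=2)
Final: (x=2, y=2), facing West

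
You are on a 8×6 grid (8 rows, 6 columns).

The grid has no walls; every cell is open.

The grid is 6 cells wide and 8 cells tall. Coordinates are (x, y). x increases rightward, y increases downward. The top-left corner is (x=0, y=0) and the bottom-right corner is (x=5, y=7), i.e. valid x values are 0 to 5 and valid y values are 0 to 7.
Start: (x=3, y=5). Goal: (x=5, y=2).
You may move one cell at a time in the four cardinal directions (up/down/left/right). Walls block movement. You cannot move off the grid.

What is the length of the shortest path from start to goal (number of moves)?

BFS from (x=3, y=5) until reaching (x=5, y=2):
  Distance 0: (x=3, y=5)
  Distance 1: (x=3, y=4), (x=2, y=5), (x=4, y=5), (x=3, y=6)
  Distance 2: (x=3, y=3), (x=2, y=4), (x=4, y=4), (x=1, y=5), (x=5, y=5), (x=2, y=6), (x=4, y=6), (x=3, y=7)
  Distance 3: (x=3, y=2), (x=2, y=3), (x=4, y=3), (x=1, y=4), (x=5, y=4), (x=0, y=5), (x=1, y=6), (x=5, y=6), (x=2, y=7), (x=4, y=7)
  Distance 4: (x=3, y=1), (x=2, y=2), (x=4, y=2), (x=1, y=3), (x=5, y=3), (x=0, y=4), (x=0, y=6), (x=1, y=7), (x=5, y=7)
  Distance 5: (x=3, y=0), (x=2, y=1), (x=4, y=1), (x=1, y=2), (x=5, y=2), (x=0, y=3), (x=0, y=7)  <- goal reached here
One shortest path (5 moves): (x=3, y=5) -> (x=4, y=5) -> (x=5, y=5) -> (x=5, y=4) -> (x=5, y=3) -> (x=5, y=2)

Answer: Shortest path length: 5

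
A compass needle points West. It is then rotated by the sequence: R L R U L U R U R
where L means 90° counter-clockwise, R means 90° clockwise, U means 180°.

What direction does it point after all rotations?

Start: West
  R (right (90° clockwise)) -> North
  L (left (90° counter-clockwise)) -> West
  R (right (90° clockwise)) -> North
  U (U-turn (180°)) -> South
  L (left (90° counter-clockwise)) -> East
  U (U-turn (180°)) -> West
  R (right (90° clockwise)) -> North
  U (U-turn (180°)) -> South
  R (right (90° clockwise)) -> West
Final: West

Answer: Final heading: West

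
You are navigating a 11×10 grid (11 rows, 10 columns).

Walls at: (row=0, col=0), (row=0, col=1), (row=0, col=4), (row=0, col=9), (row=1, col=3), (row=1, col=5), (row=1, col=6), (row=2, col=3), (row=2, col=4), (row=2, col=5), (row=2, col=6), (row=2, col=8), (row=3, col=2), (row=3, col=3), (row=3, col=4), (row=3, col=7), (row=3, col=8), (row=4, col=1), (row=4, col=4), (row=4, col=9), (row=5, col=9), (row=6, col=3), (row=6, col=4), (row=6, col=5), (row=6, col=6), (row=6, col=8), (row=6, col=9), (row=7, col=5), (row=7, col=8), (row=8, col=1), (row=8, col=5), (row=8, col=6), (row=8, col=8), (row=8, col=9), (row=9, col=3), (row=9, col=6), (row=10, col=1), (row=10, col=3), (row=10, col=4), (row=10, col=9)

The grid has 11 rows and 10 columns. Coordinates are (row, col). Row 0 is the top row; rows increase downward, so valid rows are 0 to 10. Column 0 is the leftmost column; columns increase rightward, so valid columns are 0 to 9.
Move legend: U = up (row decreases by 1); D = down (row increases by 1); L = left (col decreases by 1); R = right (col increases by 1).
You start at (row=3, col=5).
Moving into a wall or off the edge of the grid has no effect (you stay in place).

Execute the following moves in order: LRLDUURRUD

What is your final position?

Start: (row=3, col=5)
  L (left): blocked, stay at (row=3, col=5)
  R (right): (row=3, col=5) -> (row=3, col=6)
  L (left): (row=3, col=6) -> (row=3, col=5)
  D (down): (row=3, col=5) -> (row=4, col=5)
  U (up): (row=4, col=5) -> (row=3, col=5)
  U (up): blocked, stay at (row=3, col=5)
  R (right): (row=3, col=5) -> (row=3, col=6)
  R (right): blocked, stay at (row=3, col=6)
  U (up): blocked, stay at (row=3, col=6)
  D (down): (row=3, col=6) -> (row=4, col=6)
Final: (row=4, col=6)

Answer: Final position: (row=4, col=6)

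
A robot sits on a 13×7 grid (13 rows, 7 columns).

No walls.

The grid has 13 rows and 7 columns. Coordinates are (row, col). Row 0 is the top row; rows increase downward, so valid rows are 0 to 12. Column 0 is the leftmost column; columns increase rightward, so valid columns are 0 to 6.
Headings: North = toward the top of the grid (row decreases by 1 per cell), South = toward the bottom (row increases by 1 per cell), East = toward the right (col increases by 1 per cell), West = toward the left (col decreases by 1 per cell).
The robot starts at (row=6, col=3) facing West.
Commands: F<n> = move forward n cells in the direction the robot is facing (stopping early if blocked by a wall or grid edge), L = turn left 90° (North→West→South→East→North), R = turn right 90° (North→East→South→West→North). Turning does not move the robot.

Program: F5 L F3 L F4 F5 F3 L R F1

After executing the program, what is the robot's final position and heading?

Start: (row=6, col=3), facing West
  F5: move forward 3/5 (blocked), now at (row=6, col=0)
  L: turn left, now facing South
  F3: move forward 3, now at (row=9, col=0)
  L: turn left, now facing East
  F4: move forward 4, now at (row=9, col=4)
  F5: move forward 2/5 (blocked), now at (row=9, col=6)
  F3: move forward 0/3 (blocked), now at (row=9, col=6)
  L: turn left, now facing North
  R: turn right, now facing East
  F1: move forward 0/1 (blocked), now at (row=9, col=6)
Final: (row=9, col=6), facing East

Answer: Final position: (row=9, col=6), facing East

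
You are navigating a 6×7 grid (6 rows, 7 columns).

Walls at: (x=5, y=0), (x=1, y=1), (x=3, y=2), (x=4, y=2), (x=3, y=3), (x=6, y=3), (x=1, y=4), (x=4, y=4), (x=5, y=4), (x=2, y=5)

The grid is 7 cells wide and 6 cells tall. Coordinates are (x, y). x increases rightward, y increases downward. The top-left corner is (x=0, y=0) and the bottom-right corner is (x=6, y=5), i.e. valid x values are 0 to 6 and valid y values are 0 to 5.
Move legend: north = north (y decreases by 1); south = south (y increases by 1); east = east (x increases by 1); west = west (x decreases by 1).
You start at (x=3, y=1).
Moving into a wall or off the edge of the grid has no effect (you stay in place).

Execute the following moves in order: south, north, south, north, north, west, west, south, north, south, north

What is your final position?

Answer: Final position: (x=1, y=0)

Derivation:
Start: (x=3, y=1)
  south (south): blocked, stay at (x=3, y=1)
  north (north): (x=3, y=1) -> (x=3, y=0)
  south (south): (x=3, y=0) -> (x=3, y=1)
  north (north): (x=3, y=1) -> (x=3, y=0)
  north (north): blocked, stay at (x=3, y=0)
  west (west): (x=3, y=0) -> (x=2, y=0)
  west (west): (x=2, y=0) -> (x=1, y=0)
  south (south): blocked, stay at (x=1, y=0)
  north (north): blocked, stay at (x=1, y=0)
  south (south): blocked, stay at (x=1, y=0)
  north (north): blocked, stay at (x=1, y=0)
Final: (x=1, y=0)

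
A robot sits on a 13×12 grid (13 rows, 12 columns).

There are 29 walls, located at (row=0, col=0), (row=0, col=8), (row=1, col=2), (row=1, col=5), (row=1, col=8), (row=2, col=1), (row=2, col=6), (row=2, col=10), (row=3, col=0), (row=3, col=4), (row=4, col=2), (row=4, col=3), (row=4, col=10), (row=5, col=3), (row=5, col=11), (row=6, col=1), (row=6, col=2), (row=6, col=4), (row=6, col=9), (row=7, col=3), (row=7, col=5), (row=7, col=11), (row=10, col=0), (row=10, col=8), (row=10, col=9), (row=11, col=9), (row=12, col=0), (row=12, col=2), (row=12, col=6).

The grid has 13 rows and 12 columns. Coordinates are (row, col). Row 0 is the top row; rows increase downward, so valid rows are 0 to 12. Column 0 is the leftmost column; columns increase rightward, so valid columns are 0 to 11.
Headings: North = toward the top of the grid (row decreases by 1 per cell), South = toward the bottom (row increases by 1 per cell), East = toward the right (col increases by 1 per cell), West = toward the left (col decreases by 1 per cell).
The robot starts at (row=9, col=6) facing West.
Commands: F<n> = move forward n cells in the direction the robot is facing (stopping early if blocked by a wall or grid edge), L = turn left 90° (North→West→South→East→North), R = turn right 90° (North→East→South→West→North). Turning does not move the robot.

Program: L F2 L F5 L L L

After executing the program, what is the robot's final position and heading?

Start: (row=9, col=6), facing West
  L: turn left, now facing South
  F2: move forward 2, now at (row=11, col=6)
  L: turn left, now facing East
  F5: move forward 2/5 (blocked), now at (row=11, col=8)
  L: turn left, now facing North
  L: turn left, now facing West
  L: turn left, now facing South
Final: (row=11, col=8), facing South

Answer: Final position: (row=11, col=8), facing South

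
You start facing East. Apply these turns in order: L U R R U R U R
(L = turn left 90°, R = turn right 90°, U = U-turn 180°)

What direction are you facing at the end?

Answer: Final heading: South

Derivation:
Start: East
  L (left (90° counter-clockwise)) -> North
  U (U-turn (180°)) -> South
  R (right (90° clockwise)) -> West
  R (right (90° clockwise)) -> North
  U (U-turn (180°)) -> South
  R (right (90° clockwise)) -> West
  U (U-turn (180°)) -> East
  R (right (90° clockwise)) -> South
Final: South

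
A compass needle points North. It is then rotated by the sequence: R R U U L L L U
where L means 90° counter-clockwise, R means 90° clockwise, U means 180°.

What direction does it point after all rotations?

Answer: Final heading: East

Derivation:
Start: North
  R (right (90° clockwise)) -> East
  R (right (90° clockwise)) -> South
  U (U-turn (180°)) -> North
  U (U-turn (180°)) -> South
  L (left (90° counter-clockwise)) -> East
  L (left (90° counter-clockwise)) -> North
  L (left (90° counter-clockwise)) -> West
  U (U-turn (180°)) -> East
Final: East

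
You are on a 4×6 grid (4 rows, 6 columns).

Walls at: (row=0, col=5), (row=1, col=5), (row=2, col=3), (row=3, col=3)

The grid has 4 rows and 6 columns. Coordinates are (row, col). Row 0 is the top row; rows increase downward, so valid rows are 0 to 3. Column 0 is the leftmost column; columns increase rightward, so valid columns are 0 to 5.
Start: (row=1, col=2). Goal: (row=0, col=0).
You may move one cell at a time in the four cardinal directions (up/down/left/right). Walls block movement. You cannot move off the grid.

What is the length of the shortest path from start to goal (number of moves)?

Answer: Shortest path length: 3

Derivation:
BFS from (row=1, col=2) until reaching (row=0, col=0):
  Distance 0: (row=1, col=2)
  Distance 1: (row=0, col=2), (row=1, col=1), (row=1, col=3), (row=2, col=2)
  Distance 2: (row=0, col=1), (row=0, col=3), (row=1, col=0), (row=1, col=4), (row=2, col=1), (row=3, col=2)
  Distance 3: (row=0, col=0), (row=0, col=4), (row=2, col=0), (row=2, col=4), (row=3, col=1)  <- goal reached here
One shortest path (3 moves): (row=1, col=2) -> (row=1, col=1) -> (row=1, col=0) -> (row=0, col=0)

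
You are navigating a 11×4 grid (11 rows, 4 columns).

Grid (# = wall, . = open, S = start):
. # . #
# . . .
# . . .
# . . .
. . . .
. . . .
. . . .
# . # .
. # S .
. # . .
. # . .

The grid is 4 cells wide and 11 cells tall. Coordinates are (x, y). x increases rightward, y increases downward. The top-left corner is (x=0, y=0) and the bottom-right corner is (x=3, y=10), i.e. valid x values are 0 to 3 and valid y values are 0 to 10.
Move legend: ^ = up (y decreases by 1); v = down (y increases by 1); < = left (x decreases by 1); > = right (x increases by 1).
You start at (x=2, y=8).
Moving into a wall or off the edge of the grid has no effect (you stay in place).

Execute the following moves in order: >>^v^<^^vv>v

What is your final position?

Answer: Final position: (x=3, y=8)

Derivation:
Start: (x=2, y=8)
  > (right): (x=2, y=8) -> (x=3, y=8)
  > (right): blocked, stay at (x=3, y=8)
  ^ (up): (x=3, y=8) -> (x=3, y=7)
  v (down): (x=3, y=7) -> (x=3, y=8)
  ^ (up): (x=3, y=8) -> (x=3, y=7)
  < (left): blocked, stay at (x=3, y=7)
  ^ (up): (x=3, y=7) -> (x=3, y=6)
  ^ (up): (x=3, y=6) -> (x=3, y=5)
  v (down): (x=3, y=5) -> (x=3, y=6)
  v (down): (x=3, y=6) -> (x=3, y=7)
  > (right): blocked, stay at (x=3, y=7)
  v (down): (x=3, y=7) -> (x=3, y=8)
Final: (x=3, y=8)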